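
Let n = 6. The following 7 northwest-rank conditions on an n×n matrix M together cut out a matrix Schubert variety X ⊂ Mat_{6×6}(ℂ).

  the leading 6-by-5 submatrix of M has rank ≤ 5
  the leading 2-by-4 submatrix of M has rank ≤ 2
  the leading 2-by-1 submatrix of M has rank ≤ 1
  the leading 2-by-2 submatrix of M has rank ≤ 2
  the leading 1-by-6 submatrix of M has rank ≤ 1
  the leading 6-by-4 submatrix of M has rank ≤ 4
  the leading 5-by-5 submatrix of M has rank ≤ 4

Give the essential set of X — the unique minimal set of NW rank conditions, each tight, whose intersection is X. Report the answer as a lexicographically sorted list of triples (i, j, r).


The tightest implied rank at each (i,j), from the 7 conditions:

  R[1]: 1 | 1 | 1 | 1 | 1 | 1
  R[2]: 1 | 2 | 2 | 2 | 2 | 2
  R[3]: 1 | 2 | 3 | 3 | 3 | 3
  R[4]: 1 | 2 | 3 | 4 | 4 | 4
  R[5]: 1 | 2 | 3 | 4 | 4 | 5
  R[6]: 1 | 2 | 3 | 4 | 5 | 6

hence w(1..6) = (1, 2, 3, 4, 6, 5).

Fulton essential set (the sole Rothe cell):

[(5, 5, 4)]


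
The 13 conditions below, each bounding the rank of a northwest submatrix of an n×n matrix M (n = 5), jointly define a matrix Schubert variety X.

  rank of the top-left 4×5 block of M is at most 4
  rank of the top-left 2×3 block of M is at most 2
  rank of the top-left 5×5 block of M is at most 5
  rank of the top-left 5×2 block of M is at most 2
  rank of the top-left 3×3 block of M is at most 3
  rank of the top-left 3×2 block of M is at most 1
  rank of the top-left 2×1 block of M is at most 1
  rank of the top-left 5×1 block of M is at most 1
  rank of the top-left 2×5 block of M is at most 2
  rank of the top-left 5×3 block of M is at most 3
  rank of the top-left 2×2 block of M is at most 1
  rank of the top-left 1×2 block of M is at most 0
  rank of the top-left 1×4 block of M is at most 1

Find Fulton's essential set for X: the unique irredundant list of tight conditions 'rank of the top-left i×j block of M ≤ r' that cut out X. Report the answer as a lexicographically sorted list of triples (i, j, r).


Rank table r_w(5×5) implied by the 13 constraints:

  i=1: 0, 0, 1, 1, 1
  i=2: 1, 1, 2, 2, 2
  i=3: 1, 1, 2, 3, 3
  i=4: 1, 2, 3, 4, 4
  i=5: 1, 2, 3, 4, 5

giving w = (3, 1, 4, 2, 5) via Δ²R.

Rothe diagram D(w) (3 cells), 2 SE-corners (essential conditions):

[(1, 2, 0), (3, 2, 1)]


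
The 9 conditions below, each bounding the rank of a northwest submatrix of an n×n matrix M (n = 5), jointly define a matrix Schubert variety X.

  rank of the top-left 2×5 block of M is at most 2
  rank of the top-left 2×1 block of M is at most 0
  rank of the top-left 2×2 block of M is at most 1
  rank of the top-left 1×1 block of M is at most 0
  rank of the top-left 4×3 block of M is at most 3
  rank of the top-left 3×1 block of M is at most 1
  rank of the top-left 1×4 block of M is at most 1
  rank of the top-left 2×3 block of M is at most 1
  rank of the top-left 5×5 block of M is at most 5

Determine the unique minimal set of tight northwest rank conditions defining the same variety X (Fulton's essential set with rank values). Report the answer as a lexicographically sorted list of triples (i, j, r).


Rank table r_w(5×5) implied by the 9 constraints:

  row 1: 0 | 1 | 1 | 1 | 1
  row 2: 0 | 1 | 1 | 2 | 2
  row 3: 1 | 2 | 2 | 3 | 3
  row 4: 1 | 2 | 3 | 4 | 4
  row 5: 1 | 2 | 3 | 4 | 5

reading off 1-entries of Δ²R: w = (2, 4, 1, 3, 5).

|D(w)|=3, |Ess(w)|=2:

[(2, 1, 0), (2, 3, 1)]


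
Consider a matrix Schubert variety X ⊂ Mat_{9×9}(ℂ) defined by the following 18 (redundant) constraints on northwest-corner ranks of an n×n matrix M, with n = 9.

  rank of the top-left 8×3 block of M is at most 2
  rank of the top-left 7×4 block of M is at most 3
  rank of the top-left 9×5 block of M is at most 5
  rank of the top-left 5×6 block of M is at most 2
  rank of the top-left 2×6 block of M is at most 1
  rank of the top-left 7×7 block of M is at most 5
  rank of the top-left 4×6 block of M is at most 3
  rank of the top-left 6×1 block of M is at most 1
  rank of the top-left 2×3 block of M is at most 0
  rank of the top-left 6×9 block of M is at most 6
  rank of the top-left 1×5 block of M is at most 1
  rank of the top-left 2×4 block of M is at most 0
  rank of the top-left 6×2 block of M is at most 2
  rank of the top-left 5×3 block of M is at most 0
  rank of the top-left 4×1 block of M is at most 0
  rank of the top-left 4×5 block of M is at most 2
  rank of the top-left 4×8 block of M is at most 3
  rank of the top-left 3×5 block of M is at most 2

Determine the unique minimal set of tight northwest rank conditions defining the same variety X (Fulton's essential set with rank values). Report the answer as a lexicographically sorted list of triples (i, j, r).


Reconstructing r_w from the 18 given conditions:

  0, 0, 0, 0, 1, 1, 1, 1, 1
  0, 0, 0, 0, 1, 1, 2, 2, 2
  0, 0, 0, 1, 2, 2, 3, 3, 3
  0, 0, 0, 1, 2, 2, 3, 3, 4
  0, 0, 0, 1, 2, 2, 3, 4, 5
  1, 1, 1, 2, 3, 3, 4, 5, 6
  1, 2, 2, 3, 4, 4, 5, 6, 7
  1, 2, 2, 3, 4, 5, 6, 7, 8
  1, 2, 3, 4, 5, 6, 7, 8, 9

giving w = (5, 7, 4, 9, 8, 1, 2, 6, 3) via Δ²R.

D(w) has 22 cells with 6 SE-corners; essential set:

[(2, 4, 0), (2, 6, 1), (4, 8, 3), (5, 3, 0), (5, 6, 2), (8, 3, 2)]


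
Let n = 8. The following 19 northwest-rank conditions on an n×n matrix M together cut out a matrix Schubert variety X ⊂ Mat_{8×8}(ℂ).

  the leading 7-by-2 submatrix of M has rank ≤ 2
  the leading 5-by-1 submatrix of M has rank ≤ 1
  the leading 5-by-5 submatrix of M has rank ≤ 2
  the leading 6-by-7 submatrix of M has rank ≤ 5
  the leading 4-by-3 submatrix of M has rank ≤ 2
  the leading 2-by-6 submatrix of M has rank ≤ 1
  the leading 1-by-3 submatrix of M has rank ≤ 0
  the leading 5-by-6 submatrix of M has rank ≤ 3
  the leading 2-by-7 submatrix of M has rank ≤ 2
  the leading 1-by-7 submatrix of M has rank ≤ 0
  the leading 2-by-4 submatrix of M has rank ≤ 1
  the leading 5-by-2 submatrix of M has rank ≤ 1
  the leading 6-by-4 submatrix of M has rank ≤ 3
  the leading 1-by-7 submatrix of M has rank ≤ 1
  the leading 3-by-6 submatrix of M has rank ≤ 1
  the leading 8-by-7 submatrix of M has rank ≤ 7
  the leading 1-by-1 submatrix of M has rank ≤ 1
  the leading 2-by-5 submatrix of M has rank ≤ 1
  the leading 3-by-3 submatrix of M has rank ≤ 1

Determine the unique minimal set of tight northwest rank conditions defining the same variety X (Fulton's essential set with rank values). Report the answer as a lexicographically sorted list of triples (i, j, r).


Propagating the 19 rank bounds to every northwest block:

  0 0 0 0 0 0 0 1
  1 1 1 1 1 1 1 2
  1 1 1 1 1 1 2 3
  1 1 2 2 2 2 3 4
  1 1 2 2 2 3 4 5
  1 2 3 3 3 4 5 6
  1 2 3 4 4 5 6 7
  1 2 3 4 5 6 7 8

so w = (8, 1, 7, 3, 6, 2, 4, 5).

4 SE-corners of the 16-cell Rothe diagram give Ess(w):

[(1, 7, 0), (3, 6, 1), (5, 2, 1), (5, 5, 2)]


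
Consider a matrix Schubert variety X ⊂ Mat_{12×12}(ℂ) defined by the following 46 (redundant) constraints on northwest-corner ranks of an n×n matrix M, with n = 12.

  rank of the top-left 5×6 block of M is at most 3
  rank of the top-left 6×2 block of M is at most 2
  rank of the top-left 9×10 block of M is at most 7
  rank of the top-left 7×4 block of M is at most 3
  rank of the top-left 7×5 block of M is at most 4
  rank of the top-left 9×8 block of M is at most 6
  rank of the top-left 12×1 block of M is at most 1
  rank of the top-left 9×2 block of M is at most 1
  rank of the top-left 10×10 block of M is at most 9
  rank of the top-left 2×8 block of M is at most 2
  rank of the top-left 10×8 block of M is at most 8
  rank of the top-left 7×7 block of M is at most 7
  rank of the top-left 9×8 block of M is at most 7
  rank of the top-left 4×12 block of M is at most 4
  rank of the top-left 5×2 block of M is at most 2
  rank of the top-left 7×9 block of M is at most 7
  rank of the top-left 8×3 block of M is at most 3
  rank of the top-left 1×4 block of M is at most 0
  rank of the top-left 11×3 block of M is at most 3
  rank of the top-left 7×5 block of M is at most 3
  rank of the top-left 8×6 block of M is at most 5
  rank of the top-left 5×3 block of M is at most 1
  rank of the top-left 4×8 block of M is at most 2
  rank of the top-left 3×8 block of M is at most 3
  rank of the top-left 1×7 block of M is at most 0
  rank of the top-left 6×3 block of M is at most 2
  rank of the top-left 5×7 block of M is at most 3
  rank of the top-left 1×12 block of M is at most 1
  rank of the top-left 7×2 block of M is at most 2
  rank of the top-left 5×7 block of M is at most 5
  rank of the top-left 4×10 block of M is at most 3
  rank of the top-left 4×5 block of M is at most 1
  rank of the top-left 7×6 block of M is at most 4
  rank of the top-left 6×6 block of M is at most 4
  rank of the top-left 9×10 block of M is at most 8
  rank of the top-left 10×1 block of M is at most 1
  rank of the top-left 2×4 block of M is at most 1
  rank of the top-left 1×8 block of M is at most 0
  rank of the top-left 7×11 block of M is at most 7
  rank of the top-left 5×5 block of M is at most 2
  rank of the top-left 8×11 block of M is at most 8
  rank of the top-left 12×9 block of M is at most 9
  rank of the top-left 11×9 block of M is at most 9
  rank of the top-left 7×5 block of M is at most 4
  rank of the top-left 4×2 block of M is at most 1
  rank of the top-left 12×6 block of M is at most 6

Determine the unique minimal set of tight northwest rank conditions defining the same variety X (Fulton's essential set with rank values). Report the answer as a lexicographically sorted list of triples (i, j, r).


Rank table r_w(12×12) implied by the 46 constraints:

  i=1: 0  0  0  0  0  0  0  0  1  1  1  1
  i=2: 1  1  1  1  1  1  1  1  2  2  2  2
  i=3: 1  1  1  1  1  2  2  2  3  3  3  3
  i=4: 1  1  1  1  1  2  2  2  3  3  4  4
  i=5: 1  1  1  2  2  3  3  3  4  4  5  5
  i=6: 1  1  2  3  3  4  4  4  5  5  6  6
  i=7: 1  1  2  3  3  4  5  5  6  6  7  7
  i=8: 1  1  2  3  4  5  6  6  7  7  8  8
  i=9: 1  1  2  3  4  5  6  6  7  7  8  9
  i=10: 1  2  3  4  5  6  7  7  8  8  9  10
  i=11: 1  2  3  4  5  6  7  8  9  9  10  11
  i=12: 1  2  3  4  5  6  7  8  9  10  11  12

the unique w with this rank table is (9, 1, 6, 11, 4, 3, 7, 5, 12, 2, 8, 10).

Fulton essential set (9 of the 28 Rothe cells):

[(1, 8, 0), (4, 5, 1), (4, 8, 2), (4, 10, 3), (5, 3, 1), (7, 5, 3), (9, 2, 1), (9, 8, 6), (9, 10, 7)]


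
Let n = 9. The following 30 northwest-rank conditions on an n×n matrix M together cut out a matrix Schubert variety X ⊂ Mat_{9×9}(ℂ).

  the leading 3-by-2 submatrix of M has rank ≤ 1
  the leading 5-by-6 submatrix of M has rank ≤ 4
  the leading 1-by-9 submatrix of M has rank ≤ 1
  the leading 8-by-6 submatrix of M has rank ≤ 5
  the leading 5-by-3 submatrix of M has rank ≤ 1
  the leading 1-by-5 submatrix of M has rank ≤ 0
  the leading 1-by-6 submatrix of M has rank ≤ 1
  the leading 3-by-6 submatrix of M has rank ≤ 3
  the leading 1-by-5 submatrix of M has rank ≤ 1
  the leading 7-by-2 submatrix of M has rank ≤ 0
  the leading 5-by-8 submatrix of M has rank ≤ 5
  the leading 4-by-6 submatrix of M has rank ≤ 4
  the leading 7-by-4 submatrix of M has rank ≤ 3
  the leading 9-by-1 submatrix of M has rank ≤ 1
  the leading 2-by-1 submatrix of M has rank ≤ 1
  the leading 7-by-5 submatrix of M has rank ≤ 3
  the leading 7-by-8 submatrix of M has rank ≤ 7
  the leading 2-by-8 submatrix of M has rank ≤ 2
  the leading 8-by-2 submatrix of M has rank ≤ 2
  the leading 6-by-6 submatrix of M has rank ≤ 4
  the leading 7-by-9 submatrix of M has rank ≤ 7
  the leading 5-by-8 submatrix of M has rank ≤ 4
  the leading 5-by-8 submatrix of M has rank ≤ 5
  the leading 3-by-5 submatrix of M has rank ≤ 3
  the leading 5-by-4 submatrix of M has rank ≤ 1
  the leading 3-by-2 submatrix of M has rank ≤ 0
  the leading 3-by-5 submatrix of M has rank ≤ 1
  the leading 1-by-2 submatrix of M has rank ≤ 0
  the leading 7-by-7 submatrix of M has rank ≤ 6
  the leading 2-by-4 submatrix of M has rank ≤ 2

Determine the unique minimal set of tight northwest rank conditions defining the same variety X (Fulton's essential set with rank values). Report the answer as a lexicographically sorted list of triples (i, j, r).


The tightest implied rank at each (i,j), from the 30 conditions:

  R[1]: 0  0  0  0  0  1  1  1  1
  R[2]: 0  0  1  1  1  2  2  2  2
  R[3]: 0  0  1  1  1  2  3  3  3
  R[4]: 0  0  1  1  2  3  4  4  4
  R[5]: 0  0  1  1  2  3  4  4  5
  R[6]: 0  0  1  2  3  4  5  5  6
  R[7]: 0  0  1  2  3  4  5  6  7
  R[8]: 1  1  2  3  4  5  6  7  8
  R[9]: 1  2  3  4  5  6  7  8  9

giving w = (6, 3, 7, 5, 9, 4, 8, 1, 2) via Δ²R.

Fulton essential set (5 of the 22 Rothe cells):

[(1, 5, 0), (3, 5, 1), (5, 4, 1), (5, 8, 4), (7, 2, 0)]


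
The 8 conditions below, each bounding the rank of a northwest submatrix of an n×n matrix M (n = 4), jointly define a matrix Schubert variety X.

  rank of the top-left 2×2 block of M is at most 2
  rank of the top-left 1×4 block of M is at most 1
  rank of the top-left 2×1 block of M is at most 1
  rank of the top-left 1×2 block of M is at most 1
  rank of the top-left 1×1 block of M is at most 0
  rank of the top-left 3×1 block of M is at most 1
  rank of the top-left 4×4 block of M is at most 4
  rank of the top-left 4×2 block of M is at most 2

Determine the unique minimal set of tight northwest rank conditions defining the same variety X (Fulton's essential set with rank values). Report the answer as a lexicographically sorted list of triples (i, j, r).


Computing R[i][j] = min implied NW-rank bound (n=4, 8 conditions):

  row 1: 0 | 1 | 1 | 1
  row 2: 1 | 2 | 2 | 2
  row 3: 1 | 2 | 3 | 3
  row 4: 1 | 2 | 3 | 4

hence w(1..4) = (2, 1, 3, 4).

Fulton essential set (the sole Rothe cell):

[(1, 1, 0)]


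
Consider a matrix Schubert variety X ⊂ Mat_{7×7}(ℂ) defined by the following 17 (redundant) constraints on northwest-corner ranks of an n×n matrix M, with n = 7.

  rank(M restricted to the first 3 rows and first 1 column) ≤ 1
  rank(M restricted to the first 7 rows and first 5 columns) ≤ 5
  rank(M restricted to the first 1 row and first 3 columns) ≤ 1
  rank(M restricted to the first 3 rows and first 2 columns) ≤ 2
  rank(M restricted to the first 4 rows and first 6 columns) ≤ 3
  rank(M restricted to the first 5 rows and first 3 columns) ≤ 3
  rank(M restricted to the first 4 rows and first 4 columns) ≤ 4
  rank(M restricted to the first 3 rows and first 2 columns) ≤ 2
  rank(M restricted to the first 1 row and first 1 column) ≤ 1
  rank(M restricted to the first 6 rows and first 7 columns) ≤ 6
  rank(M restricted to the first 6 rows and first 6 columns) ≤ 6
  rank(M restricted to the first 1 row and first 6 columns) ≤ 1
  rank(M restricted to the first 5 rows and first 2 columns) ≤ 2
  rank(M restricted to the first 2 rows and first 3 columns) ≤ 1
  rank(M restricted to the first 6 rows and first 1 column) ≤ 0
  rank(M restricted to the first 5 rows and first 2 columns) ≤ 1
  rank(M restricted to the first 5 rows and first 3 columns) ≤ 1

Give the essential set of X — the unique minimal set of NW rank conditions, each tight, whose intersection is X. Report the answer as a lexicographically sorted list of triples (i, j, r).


Rank table r_w(7×7) implied by the 17 constraints:

  R[1]: 0  1  1  1  1  1  1
  R[2]: 0  1  1  2  2  2  2
  R[3]: 0  1  1  2  3  3  3
  R[4]: 0  1  1  2  3  3  4
  R[5]: 0  1  1  2  3  4  5
  R[6]: 0  1  2  3  4  5  6
  R[7]: 1  2  3  4  5  6  7

hence w(1..7) = (2, 4, 5, 7, 6, 3, 1).

ℓ(w)=11; the 3 essential cells (i,j,r):

[(4, 6, 3), (5, 3, 1), (6, 1, 0)]


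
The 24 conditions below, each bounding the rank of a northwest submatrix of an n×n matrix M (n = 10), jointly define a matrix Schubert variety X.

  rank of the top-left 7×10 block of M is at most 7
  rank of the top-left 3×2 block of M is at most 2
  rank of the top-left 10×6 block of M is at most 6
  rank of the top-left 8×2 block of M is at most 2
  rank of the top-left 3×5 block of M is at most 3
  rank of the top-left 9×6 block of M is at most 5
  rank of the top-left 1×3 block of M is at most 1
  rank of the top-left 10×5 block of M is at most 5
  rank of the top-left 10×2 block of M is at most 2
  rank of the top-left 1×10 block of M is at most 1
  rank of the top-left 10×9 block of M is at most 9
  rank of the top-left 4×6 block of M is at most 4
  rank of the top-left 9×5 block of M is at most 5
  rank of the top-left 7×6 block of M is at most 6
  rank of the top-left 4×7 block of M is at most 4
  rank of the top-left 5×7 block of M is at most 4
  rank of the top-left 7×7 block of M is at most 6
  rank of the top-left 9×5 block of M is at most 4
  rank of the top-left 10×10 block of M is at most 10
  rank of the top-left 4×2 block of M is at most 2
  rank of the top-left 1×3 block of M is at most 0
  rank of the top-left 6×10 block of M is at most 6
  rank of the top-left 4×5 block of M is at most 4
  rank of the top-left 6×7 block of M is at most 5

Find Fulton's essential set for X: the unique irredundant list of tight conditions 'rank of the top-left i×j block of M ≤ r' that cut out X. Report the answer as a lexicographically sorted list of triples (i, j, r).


Computing R[i][j] = min implied NW-rank bound (n=10, 24 conditions):

  row 1: 0 0 0 1 1 1 1 1 1 1
  row 2: 1 1 1 2 2 2 2 2 2 2
  row 3: 1 2 2 3 3 3 3 3 3 3
  row 4: 1 2 3 4 4 4 4 4 4 4
  row 5: 1 2 3 4 4 4 4 5 5 5
  row 6: 1 2 3 4 4 5 5 6 6 6
  row 7: 1 2 3 4 4 5 6 7 7 7
  row 8: 1 2 3 4 4 5 6 7 8 8
  row 9: 1 2 3 4 4 5 6 7 8 9
  row 10: 1 2 3 4 5 6 7 8 9 10

the unique w with this rank table is (4, 1, 2, 3, 8, 6, 7, 9, 10, 5).

|D(w)|=10, |Ess(w)|=3:

[(1, 3, 0), (5, 7, 4), (9, 5, 4)]


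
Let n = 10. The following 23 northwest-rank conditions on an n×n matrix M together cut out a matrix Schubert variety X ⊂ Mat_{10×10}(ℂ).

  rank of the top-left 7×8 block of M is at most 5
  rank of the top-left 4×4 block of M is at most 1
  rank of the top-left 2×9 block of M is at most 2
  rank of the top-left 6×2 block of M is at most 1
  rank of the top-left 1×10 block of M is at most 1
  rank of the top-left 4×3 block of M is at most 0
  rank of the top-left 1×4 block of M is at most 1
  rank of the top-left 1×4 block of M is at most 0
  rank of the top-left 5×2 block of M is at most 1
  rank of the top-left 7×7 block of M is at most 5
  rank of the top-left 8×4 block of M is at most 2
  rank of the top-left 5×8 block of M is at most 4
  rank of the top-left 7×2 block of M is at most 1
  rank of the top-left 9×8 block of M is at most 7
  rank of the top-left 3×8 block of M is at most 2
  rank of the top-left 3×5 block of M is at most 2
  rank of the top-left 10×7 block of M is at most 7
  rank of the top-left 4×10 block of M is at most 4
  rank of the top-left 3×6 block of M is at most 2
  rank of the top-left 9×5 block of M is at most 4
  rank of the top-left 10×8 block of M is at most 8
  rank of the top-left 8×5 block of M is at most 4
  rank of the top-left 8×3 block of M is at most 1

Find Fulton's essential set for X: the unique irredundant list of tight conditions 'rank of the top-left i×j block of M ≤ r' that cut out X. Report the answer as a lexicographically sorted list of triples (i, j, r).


Rank table r_w(10×10) implied by the 23 constraints:

  R[1]: 0  0  0  0  1  1  1  1  1  1
  R[2]: 0  0  0  1  2  2  2  2  2  2
  R[3]: 0  0  0  1  2  2  2  2  3  3
  R[4]: 0  0  0  1  2  3  3  3  4  4
  R[5]: 1  1  1  2  3  4  4  4  5  5
  R[6]: 1  1  1  2  3  4  5  5  6  6
  R[7]: 1  1  1  2  3  4  5  5  6  7
  R[8]: 1  1  1  2  3  4  5  6  7  8
  R[9]: 1  2  2  3  4  5  6  7  8  9
  R[10]: 1  2  3  4  5  6  7  8  9  10

second differences of R give the permutation w = (5, 4, 9, 6, 1, 7, 10, 8, 2, 3).

ℓ(w)=23; the 5 essential cells (i,j,r):

[(1, 4, 0), (3, 8, 2), (4, 3, 0), (7, 8, 5), (8, 3, 1)]


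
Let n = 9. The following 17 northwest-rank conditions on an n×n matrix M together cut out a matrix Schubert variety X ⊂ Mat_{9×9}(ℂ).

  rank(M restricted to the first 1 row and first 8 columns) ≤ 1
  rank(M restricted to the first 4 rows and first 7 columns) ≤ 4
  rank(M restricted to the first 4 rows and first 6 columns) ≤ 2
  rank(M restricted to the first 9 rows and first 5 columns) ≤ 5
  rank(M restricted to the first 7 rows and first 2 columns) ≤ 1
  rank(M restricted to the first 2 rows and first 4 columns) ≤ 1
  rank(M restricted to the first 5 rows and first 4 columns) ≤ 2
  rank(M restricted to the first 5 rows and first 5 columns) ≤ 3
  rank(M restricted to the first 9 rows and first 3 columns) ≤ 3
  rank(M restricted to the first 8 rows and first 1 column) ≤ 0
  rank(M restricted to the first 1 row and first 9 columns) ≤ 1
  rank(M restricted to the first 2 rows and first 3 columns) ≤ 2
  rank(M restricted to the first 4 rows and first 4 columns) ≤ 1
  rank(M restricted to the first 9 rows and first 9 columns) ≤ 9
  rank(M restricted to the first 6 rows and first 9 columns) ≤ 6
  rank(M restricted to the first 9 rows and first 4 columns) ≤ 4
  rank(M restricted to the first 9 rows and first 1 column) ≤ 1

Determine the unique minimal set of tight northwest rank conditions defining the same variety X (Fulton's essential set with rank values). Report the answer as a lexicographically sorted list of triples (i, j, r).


Recovering R(i,j) via the rank-extension bound from the 17 conditions:

  R[1]: 0  1  1  1  1  1  1  1  1
  R[2]: 0  1  1  1  2  2  2  2  2
  R[3]: 0  1  1  1  2  2  3  3  3
  R[4]: 0  1  1  1  2  2  3  4  4
  R[5]: 0  1  2  2  3  3  4  5  5
  R[6]: 0  1  2  3  4  4  5  6  6
  R[7]: 0  1  2  3  4  5  6  7  7
  R[8]: 0  1  2  3  4  5  6  7  8
  R[9]: 1  2  3  4  5  6  7  8  9

so w = (2, 5, 7, 8, 3, 4, 6, 9, 1).

D(w) has 16 cells with 3 SE-corners; essential set:

[(4, 4, 1), (4, 6, 2), (8, 1, 0)]


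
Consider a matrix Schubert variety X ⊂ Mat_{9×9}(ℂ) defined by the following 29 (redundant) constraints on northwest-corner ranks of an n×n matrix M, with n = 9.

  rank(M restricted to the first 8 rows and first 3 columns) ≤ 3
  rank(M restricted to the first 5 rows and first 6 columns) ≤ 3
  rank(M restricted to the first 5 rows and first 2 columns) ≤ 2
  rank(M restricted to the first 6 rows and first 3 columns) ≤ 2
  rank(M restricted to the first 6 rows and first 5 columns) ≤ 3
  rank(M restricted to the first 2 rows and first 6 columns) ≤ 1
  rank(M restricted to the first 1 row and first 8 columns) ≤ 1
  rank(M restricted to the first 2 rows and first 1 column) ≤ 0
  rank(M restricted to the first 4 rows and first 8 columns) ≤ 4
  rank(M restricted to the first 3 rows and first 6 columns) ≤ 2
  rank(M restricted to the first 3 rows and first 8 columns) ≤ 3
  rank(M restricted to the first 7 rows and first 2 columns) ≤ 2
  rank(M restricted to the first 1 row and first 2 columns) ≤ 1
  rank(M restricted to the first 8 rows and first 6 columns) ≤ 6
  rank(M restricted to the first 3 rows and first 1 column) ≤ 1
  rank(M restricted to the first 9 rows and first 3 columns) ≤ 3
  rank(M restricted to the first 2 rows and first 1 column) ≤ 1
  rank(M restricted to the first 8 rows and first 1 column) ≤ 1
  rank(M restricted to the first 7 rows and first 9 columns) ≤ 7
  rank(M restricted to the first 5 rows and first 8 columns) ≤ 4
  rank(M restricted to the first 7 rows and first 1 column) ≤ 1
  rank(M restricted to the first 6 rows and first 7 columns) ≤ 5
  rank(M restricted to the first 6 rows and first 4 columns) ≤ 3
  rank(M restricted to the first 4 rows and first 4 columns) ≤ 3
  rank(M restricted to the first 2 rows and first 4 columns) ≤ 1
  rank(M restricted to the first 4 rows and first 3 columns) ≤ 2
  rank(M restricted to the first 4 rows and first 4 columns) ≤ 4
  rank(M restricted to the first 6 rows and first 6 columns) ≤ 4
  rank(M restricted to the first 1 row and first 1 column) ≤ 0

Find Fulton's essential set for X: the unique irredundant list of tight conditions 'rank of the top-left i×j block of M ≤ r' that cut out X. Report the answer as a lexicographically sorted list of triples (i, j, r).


Rank table r_w(9×9) implied by the 29 constraints:

  0  1  1  1  1  1  1  1  1
  0  1  1  1  1  1  2  2  2
  1  2  2  2  2  2  3  3  3
  1  2  2  3  3  3  4  4  4
  1  2  2  3  3  3  4  4  5
  1  2  2  3  3  4  5  5  6
  1  2  3  4  4  5  6  6  7
  1  2  3  4  5  6  7  7  8
  1  2  3  4  5  6  7  8  9

hence w(1..9) = (2, 7, 1, 4, 9, 6, 3, 5, 8).

ℓ(w)=13; the 6 essential cells (i,j,r):

[(2, 1, 0), (2, 6, 1), (5, 6, 3), (5, 8, 4), (6, 3, 2), (6, 5, 3)]


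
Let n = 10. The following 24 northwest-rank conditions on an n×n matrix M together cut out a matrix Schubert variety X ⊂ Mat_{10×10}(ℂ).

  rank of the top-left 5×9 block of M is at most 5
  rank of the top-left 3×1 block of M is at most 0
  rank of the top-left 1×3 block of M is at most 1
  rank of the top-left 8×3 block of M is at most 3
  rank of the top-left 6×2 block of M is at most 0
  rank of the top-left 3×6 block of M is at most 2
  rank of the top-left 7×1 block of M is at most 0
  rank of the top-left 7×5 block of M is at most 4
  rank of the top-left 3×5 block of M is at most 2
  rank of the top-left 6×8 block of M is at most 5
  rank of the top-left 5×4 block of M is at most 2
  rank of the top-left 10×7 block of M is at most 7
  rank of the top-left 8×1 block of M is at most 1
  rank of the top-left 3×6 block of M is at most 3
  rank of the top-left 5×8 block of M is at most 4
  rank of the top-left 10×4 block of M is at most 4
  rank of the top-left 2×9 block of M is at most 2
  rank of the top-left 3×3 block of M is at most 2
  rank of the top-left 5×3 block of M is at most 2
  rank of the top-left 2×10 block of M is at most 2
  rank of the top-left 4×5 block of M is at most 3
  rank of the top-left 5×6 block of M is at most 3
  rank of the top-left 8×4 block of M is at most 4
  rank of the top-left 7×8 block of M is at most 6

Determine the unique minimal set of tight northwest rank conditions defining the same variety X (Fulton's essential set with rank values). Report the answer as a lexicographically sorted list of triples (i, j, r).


The tightest implied rank at each (i,j), from the 24 conditions:

  row 1: 0, 0, 1, 1, 1, 1, 1, 1, 1, 1
  row 2: 0, 0, 1, 2, 2, 2, 2, 2, 2, 2
  row 3: 0, 0, 1, 2, 2, 2, 3, 3, 3, 3
  row 4: 0, 0, 1, 2, 3, 3, 4, 4, 4, 4
  row 5: 0, 0, 1, 2, 3, 3, 4, 4, 5, 5
  row 6: 0, 0, 1, 2, 3, 4, 5, 5, 6, 6
  row 7: 0, 1, 2, 3, 4, 5, 6, 6, 7, 7
  row 8: 1, 2, 3, 4, 5, 6, 7, 7, 8, 8
  row 9: 1, 2, 3, 4, 5, 6, 7, 8, 9, 9
  row 10: 1, 2, 3, 4, 5, 6, 7, 8, 9, 10

the unique w with this rank table is (3, 4, 7, 5, 9, 6, 2, 1, 8, 10).

Rothe diagram D(w) (17 cells), 5 SE-corners (essential conditions):

[(3, 6, 2), (5, 6, 3), (5, 8, 4), (6, 2, 0), (7, 1, 0)]


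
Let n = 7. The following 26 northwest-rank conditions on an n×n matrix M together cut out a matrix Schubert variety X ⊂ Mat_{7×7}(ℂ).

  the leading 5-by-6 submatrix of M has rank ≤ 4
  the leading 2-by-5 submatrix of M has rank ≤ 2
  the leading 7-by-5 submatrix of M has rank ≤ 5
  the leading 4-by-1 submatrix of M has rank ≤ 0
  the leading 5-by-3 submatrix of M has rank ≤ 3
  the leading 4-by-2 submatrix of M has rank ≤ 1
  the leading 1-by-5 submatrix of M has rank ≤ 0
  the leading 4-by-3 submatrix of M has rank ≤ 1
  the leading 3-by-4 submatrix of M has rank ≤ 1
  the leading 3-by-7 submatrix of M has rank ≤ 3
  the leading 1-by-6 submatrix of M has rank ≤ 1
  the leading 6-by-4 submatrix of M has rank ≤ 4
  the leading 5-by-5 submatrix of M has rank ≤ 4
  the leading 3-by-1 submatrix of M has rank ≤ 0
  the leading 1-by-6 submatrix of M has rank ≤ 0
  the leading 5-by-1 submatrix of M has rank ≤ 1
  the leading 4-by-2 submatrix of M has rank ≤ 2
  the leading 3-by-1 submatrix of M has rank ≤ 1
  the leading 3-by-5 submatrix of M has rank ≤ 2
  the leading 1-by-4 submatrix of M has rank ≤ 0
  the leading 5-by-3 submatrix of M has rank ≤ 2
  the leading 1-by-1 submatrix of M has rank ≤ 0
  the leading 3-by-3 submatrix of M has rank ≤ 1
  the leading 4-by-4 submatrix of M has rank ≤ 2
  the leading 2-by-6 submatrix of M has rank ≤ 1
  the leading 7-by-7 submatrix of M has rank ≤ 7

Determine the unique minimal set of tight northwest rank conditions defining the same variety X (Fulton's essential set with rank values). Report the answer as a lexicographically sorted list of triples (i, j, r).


Reconstructing r_w from the 26 given conditions:

  row 1: 0 | 0 | 0 | 0 | 0 | 0 | 1
  row 2: 0 | 1 | 1 | 1 | 1 | 1 | 2
  row 3: 0 | 1 | 1 | 1 | 2 | 2 | 3
  row 4: 0 | 1 | 1 | 2 | 3 | 3 | 4
  row 5: 1 | 2 | 2 | 3 | 4 | 4 | 5
  row 6: 1 | 2 | 3 | 4 | 5 | 5 | 6
  row 7: 1 | 2 | 3 | 4 | 5 | 6 | 7

second differences of R give the permutation w = (7, 2, 5, 4, 1, 3, 6).

Fulton essential set (4 of the 12 Rothe cells):

[(1, 6, 0), (3, 4, 1), (4, 1, 0), (4, 3, 1)]


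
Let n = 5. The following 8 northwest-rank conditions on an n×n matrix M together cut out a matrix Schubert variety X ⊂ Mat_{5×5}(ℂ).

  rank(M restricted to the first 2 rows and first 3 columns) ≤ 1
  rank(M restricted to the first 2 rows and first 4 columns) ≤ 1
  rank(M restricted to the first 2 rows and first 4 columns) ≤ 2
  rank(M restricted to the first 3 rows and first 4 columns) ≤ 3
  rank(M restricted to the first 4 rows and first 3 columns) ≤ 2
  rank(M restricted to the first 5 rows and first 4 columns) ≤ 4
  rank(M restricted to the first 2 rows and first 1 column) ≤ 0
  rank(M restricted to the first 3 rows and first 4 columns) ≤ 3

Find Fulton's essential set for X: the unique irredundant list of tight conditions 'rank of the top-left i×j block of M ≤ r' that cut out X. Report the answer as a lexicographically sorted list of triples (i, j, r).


Rank table r_w(5×5) implied by the 8 constraints:

  i=1: 0 1 1 1 1
  i=2: 0 1 1 1 2
  i=3: 1 2 2 2 3
  i=4: 1 2 2 3 4
  i=5: 1 2 3 4 5

reading off 1-entries of Δ²R: w = (2, 5, 1, 4, 3).

3 SE-corners of the 5-cell Rothe diagram give Ess(w):

[(2, 1, 0), (2, 4, 1), (4, 3, 2)]


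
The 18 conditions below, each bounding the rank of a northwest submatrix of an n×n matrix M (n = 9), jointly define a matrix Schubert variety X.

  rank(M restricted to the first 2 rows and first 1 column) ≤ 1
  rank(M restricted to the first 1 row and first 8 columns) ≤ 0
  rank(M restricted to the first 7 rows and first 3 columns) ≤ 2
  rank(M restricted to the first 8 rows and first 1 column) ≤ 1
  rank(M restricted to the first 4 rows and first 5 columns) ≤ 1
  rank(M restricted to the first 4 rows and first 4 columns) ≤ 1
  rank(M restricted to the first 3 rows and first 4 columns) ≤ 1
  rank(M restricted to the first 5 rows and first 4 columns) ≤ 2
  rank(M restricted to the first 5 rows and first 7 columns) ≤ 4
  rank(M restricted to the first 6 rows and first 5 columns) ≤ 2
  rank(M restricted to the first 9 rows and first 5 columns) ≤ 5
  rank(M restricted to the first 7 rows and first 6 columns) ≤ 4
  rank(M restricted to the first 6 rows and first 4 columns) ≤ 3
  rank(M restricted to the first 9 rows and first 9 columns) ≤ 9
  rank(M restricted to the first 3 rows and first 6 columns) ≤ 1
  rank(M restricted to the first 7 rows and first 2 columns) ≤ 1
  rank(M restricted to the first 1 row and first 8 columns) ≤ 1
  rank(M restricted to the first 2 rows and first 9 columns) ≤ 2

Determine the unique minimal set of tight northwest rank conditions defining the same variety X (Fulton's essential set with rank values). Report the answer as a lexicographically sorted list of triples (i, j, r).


Recovering R(i,j) via the rank-extension bound from the 18 conditions:

  R[1]: 0, 0, 0, 0, 0, 0, 0, 0, 1
  R[2]: 1, 1, 1, 1, 1, 1, 1, 1, 2
  R[3]: 1, 1, 1, 1, 1, 1, 2, 2, 3
  R[4]: 1, 1, 1, 1, 1, 2, 3, 3, 4
  R[5]: 1, 1, 2, 2, 2, 3, 4, 4, 5
  R[6]: 1, 1, 2, 2, 2, 3, 4, 5, 6
  R[7]: 1, 1, 2, 3, 3, 4, 5, 6, 7
  R[8]: 1, 2, 3, 4, 4, 5, 6, 7, 8
  R[9]: 1, 2, 3, 4, 5, 6, 7, 8, 9

the unique w with this rank table is (9, 1, 7, 6, 3, 8, 4, 2, 5).

|D(w)|=22, |Ess(w)|=5:

[(1, 8, 0), (3, 6, 1), (4, 5, 1), (6, 5, 2), (7, 2, 1)]


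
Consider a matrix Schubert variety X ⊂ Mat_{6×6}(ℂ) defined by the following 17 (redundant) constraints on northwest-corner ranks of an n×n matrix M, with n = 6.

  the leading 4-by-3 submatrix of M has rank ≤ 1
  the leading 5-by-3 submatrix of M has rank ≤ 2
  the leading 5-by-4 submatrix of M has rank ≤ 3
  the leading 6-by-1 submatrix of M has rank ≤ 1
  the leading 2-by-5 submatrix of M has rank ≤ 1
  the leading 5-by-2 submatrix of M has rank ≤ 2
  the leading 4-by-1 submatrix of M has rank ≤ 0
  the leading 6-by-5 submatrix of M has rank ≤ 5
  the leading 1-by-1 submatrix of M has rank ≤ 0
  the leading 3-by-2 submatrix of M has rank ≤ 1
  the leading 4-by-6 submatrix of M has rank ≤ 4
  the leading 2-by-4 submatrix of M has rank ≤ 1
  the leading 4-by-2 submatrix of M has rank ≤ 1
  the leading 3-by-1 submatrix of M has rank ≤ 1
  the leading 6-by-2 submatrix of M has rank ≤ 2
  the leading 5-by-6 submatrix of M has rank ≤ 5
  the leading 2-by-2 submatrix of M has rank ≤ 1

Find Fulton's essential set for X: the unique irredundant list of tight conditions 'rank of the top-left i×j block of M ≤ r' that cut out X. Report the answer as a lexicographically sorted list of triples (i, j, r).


Propagating the 17 rank bounds to every northwest block:

  R[1]: 0 1 1 1 1 1
  R[2]: 0 1 1 1 1 2
  R[3]: 0 1 1 2 2 3
  R[4]: 0 1 1 2 3 4
  R[5]: 1 2 2 3 4 5
  R[6]: 1 2 3 4 5 6

second differences of R give the permutation w = (2, 6, 4, 5, 1, 3).

|D(w)|=9, |Ess(w)|=3:

[(2, 5, 1), (4, 1, 0), (4, 3, 1)]


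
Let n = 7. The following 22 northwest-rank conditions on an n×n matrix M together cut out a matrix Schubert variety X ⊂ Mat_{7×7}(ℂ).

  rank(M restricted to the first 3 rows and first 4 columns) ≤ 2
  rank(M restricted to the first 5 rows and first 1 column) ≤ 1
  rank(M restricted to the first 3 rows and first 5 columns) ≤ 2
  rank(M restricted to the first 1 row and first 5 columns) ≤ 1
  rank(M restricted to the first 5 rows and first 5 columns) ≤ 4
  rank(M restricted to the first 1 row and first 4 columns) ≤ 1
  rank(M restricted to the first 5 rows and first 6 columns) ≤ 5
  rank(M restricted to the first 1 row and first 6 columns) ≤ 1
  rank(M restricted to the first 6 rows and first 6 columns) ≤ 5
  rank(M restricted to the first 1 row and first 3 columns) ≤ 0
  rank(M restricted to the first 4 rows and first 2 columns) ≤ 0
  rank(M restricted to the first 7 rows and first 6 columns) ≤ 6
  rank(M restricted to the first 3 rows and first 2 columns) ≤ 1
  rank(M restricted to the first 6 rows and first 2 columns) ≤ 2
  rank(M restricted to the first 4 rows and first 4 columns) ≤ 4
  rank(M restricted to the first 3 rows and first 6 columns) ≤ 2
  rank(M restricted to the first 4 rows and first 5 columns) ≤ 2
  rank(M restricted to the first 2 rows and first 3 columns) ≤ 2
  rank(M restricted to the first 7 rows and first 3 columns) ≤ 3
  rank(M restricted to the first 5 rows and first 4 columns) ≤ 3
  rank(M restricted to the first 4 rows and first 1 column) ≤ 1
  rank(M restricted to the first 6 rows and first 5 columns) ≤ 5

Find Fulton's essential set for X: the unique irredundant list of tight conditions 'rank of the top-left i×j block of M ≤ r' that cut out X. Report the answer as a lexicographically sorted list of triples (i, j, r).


Reconstructing r_w from the 22 given conditions:

  0  0  0  1  1  1  1
  0  0  1  2  2  2  2
  0  0  1  2  2  2  3
  0  0  1  2  2  3  4
  1  1  2  3  3  4  5
  1  2  3  4  4  5  6
  1  2  3  4  5  6  7

the unique w with this rank table is (4, 3, 7, 6, 1, 2, 5).

D(w) has 12 cells with 4 SE-corners; essential set:

[(1, 3, 0), (3, 6, 2), (4, 2, 0), (4, 5, 2)]


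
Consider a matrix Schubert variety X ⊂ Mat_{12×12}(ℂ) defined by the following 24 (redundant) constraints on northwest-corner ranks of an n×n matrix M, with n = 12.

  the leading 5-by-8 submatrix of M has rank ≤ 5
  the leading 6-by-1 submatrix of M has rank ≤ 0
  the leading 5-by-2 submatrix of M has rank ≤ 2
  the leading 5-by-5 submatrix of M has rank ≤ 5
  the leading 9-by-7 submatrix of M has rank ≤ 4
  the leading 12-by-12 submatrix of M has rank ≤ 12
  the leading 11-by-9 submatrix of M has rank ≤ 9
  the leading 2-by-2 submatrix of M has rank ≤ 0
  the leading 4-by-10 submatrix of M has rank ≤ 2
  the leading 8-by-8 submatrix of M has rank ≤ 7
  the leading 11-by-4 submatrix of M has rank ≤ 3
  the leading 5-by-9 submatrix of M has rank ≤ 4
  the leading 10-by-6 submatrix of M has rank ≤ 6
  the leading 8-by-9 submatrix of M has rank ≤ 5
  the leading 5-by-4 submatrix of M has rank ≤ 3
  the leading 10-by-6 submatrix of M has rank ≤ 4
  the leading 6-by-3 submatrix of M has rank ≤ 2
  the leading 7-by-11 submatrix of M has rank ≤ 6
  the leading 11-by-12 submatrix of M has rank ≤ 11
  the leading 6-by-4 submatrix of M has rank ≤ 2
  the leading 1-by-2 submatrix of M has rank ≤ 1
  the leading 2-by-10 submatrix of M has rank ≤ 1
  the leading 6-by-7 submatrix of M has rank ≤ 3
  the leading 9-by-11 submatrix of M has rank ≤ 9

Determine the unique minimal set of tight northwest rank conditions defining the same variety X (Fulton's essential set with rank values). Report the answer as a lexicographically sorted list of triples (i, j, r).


Reconstructing r_w from the 24 given conditions:

  0 | 0 | 1 | 1 | 1 | 1 | 1 | 1 | 1 | 1 | 1 | 1
  0 | 0 | 1 | 1 | 1 | 1 | 1 | 1 | 1 | 1 | 2 | 2
  0 | 1 | 2 | 2 | 2 | 2 | 2 | 2 | 2 | 2 | 3 | 3
  0 | 1 | 2 | 2 | 2 | 2 | 2 | 2 | 2 | 2 | 3 | 4
  0 | 1 | 2 | 2 | 3 | 3 | 3 | 3 | 3 | 3 | 4 | 5
  0 | 1 | 2 | 2 | 3 | 3 | 3 | 4 | 4 | 4 | 5 | 6
  1 | 2 | 3 | 3 | 4 | 4 | 4 | 5 | 5 | 5 | 6 | 7
  1 | 2 | 3 | 3 | 4 | 4 | 4 | 5 | 5 | 6 | 7 | 8
  1 | 2 | 3 | 3 | 4 | 4 | 4 | 5 | 6 | 7 | 8 | 9
  1 | 2 | 3 | 3 | 4 | 4 | 5 | 6 | 7 | 8 | 9 | 10
  1 | 2 | 3 | 3 | 4 | 5 | 6 | 7 | 8 | 9 | 10 | 11
  1 | 2 | 3 | 4 | 5 | 6 | 7 | 8 | 9 | 10 | 11 | 12

so w = (3, 11, 2, 12, 5, 8, 1, 10, 9, 7, 6, 4).

ℓ(w)=36; the 10 essential cells (i,j,r):

[(2, 2, 0), (2, 10, 1), (4, 10, 2), (6, 1, 0), (6, 4, 2), (6, 7, 3), (8, 9, 5), (9, 7, 4), (10, 6, 4), (11, 4, 3)]


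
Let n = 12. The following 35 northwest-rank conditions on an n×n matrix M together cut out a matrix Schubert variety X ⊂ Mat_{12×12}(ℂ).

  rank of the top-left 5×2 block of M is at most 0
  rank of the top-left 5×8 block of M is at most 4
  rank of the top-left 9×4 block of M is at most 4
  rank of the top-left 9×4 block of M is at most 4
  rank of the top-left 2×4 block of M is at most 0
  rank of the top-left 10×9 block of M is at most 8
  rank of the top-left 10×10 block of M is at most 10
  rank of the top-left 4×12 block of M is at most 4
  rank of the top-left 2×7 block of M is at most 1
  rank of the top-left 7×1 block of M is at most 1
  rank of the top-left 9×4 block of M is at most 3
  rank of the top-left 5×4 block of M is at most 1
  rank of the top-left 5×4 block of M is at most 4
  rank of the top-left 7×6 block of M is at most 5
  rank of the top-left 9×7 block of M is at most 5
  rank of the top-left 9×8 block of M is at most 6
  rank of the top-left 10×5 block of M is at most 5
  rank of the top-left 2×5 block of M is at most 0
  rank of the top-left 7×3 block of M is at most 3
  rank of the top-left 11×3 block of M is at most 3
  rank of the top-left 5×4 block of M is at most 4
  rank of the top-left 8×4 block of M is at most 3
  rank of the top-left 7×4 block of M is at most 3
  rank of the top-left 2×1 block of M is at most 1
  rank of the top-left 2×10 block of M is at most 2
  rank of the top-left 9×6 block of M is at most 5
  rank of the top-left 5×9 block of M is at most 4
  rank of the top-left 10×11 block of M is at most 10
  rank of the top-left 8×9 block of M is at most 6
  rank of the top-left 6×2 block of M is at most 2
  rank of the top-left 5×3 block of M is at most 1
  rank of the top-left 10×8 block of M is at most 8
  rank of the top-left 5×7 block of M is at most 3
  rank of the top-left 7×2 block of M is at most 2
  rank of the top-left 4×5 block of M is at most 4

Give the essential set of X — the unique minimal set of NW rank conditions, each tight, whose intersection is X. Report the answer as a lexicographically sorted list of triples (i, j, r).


Computing R[i][j] = min implied NW-rank bound (n=12, 35 conditions):

  i=1: 0, 0, 0, 0, 0, 1, 1, 1, 1, 1, 1, 1
  i=2: 0, 0, 0, 0, 0, 1, 1, 2, 2, 2, 2, 2
  i=3: 0, 0, 1, 1, 1, 2, 2, 3, 3, 3, 3, 3
  i=4: 0, 0, 1, 1, 2, 3, 3, 4, 4, 4, 4, 4
  i=5: 0, 0, 1, 1, 2, 3, 3, 4, 4, 5, 5, 5
  i=6: 1, 1, 2, 2, 3, 4, 4, 5, 5, 6, 6, 6
  i=7: 1, 2, 3, 3, 4, 5, 5, 6, 6, 7, 7, 7
  i=8: 1, 2, 3, 3, 4, 5, 5, 6, 6, 7, 8, 8
  i=9: 1, 2, 3, 3, 4, 5, 5, 6, 7, 8, 9, 9
  i=10: 1, 2, 3, 4, 5, 6, 6, 7, 8, 9, 10, 10
  i=11: 1, 2, 3, 4, 5, 6, 7, 8, 9, 10, 11, 11
  i=12: 1, 2, 3, 4, 5, 6, 7, 8, 9, 10, 11, 12

reading off 1-entries of Δ²R: w = (6, 8, 3, 5, 10, 1, 2, 11, 9, 4, 7, 12).

ℓ(w)=26; the 9 essential cells (i,j,r):

[(2, 5, 0), (2, 7, 1), (5, 2, 0), (5, 4, 1), (5, 7, 3), (5, 9, 4), (8, 9, 6), (9, 4, 3), (9, 7, 5)]
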